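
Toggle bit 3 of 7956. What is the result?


7956 ^ (1 << 3) = 7956 ^ 8 = 7964

7964


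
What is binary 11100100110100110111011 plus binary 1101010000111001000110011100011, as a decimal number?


11100100110100110111011 + 1101010000111001000110011100011 = 1101010100011101111011010011110 = 1787754142

1787754142


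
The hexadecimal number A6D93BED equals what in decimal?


A6D93BED hex = 2799254509 decimal

2799254509


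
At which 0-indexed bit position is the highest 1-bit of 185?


0b10111001. Highest set bit at position 7

7


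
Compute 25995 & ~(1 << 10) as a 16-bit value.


25995 & ~(1 << 10) = 24971

24971


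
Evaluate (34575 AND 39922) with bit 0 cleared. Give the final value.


Step 1: 34575 & 39922 = 33538
Step 2: 33538 & ~(1 << 0) = 33538

33538


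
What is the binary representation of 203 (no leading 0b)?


203 = 11001011 in binary

11001011


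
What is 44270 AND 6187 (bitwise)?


0b1010110011101110 & 0b1100000101011 = 0b100000101010 = 2090

2090


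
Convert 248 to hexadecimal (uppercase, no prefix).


248 = F8 hex

F8


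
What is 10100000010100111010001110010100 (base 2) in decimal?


10100000010100111010001110010100 in decimal = 2689835924

2689835924


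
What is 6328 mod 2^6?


6328 & 63 = 56

56


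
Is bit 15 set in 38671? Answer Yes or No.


0b1001011100001111, bit 15 = 1. Yes

Yes


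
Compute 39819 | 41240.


0b1001101110001011 | 0b1010000100011000 = 0b1011101110011011 = 48027

48027


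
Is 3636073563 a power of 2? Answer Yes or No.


0b11011000101110100001010001011011. Multiple bits set => No

No


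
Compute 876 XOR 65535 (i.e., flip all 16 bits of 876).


876 ^ 65535 = 64659

64659


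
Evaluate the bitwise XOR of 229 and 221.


0b11100101 ^ 0b11011101 = 0b111000 = 56

56


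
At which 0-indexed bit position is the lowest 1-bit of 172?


0b10101100. Lowest set bit at position 2

2


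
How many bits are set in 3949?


0b111101101101 has 9 set bits

9


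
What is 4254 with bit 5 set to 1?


4254 | (1 << 5) = 4254 | 32 = 4286

4286


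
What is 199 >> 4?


0b11000111 >> 4 = 0b1100 = 12

12


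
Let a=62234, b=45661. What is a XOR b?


62234 ^ 45661 = 16711

16711


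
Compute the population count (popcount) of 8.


0b1000 has 1 set bits

1


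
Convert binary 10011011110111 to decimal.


10011011110111 in decimal = 9975

9975


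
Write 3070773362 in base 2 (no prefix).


3070773362 = 10110111000010000100100001110010 in binary

10110111000010000100100001110010


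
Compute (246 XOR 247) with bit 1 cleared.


Step 1: 246 ^ 247 = 1
Step 2: 1 & ~(1 << 1) = 1

1


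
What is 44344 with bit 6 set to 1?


44344 | (1 << 6) = 44344 | 64 = 44408

44408


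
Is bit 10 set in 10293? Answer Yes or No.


0b10100000110101, bit 10 = 0. No

No


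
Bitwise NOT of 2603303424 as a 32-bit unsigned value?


~0b10011011001010110100001000000000 = 0b1100100110101001011110111111111 = 1691663871 (32-bit unsigned)

1691663871


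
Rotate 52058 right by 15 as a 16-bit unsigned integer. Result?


Rotate 0b1100101101011010 right by 15 (16-bit) = 0b1001011010110101 = 38581

38581


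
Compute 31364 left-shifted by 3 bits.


0b111101010000100 << 3 = 0b111101010000100000 = 250912

250912


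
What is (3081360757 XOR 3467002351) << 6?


Step 1: 3081360757 ^ 3467002351 = 2031064218
Step 2: 2031064218 << 6 = 129988109952

129988109952


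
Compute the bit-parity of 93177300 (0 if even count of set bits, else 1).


0b101100011011100010111010100 has 14 ones => parity 0

0


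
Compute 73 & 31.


0b1001001 & 0b11111 = 0b1001 = 9

9


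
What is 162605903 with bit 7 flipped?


162605903 ^ (1 << 7) = 162605903 ^ 128 = 162606031

162606031


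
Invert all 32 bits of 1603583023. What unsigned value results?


1603583023 ^ 4294967295 = 2691384272

2691384272


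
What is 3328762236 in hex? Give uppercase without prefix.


3328762236 = C668E17C hex

C668E17C


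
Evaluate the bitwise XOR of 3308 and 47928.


0b110011101100 ^ 0b1011101100111000 = 0b1011011111010100 = 47060

47060


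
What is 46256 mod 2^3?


46256 & 7 = 0

0


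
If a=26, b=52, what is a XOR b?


26 ^ 52 = 46

46


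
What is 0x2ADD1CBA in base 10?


2ADD1CBA hex = 719133882 decimal

719133882


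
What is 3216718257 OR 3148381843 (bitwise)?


0b10111111101110110011100110110001 | 0b10111011101010000111111010010011 = 0b10111111101110110111111110110011 = 3216736179

3216736179


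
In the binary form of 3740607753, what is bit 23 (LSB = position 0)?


0b11011110111101010010010100001001, position 23 = 1

1


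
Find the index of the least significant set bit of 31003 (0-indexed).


0b111100100011011. Lowest set bit at position 0

0


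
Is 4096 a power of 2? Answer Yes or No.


0b1000000000000. Only one bit set => Yes

Yes


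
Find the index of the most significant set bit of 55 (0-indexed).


0b110111. Highest set bit at position 5

5


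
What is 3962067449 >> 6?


0b11101100001010000101100111111001 >> 6 = 0b11101100001010000101100111 = 61907303

61907303


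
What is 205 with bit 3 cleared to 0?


205 & ~(1 << 3) = 197

197


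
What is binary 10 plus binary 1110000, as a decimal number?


10 + 1110000 = 1110010 = 114

114


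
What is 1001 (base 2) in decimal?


1001 in decimal = 9

9


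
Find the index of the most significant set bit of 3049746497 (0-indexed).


0b10110101110001110111000001000001. Highest set bit at position 31

31


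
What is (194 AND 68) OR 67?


Step 1: 194 & 68 = 64
Step 2: 64 | 67 = 67

67


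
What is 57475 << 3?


0b1110000010000011 << 3 = 0b1110000010000011000 = 459800

459800


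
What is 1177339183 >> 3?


0b1000110001011001100010100101111 >> 3 = 0b1000110001011001100010100101 = 147167397

147167397


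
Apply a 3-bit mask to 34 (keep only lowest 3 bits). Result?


34 & 7 = 2

2


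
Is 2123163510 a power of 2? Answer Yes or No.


0b1111110100011001110011101110110. Multiple bits set => No

No


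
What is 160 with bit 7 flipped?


160 ^ (1 << 7) = 160 ^ 128 = 32

32


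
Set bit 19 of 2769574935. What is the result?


2769574935 | (1 << 19) = 2769574935 | 524288 = 2770099223

2770099223


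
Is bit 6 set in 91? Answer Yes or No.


0b1011011, bit 6 = 1. Yes

Yes


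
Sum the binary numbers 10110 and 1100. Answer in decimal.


10110 + 1100 = 100010 = 34

34


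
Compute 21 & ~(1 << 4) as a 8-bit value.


21 & ~(1 << 4) = 5

5


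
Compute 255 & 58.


0b11111111 & 0b111010 = 0b111010 = 58

58


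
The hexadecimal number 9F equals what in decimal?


9F hex = 159 decimal

159


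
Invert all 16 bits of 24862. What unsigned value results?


24862 ^ 65535 = 40673

40673


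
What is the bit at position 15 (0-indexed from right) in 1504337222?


0b1011001101010100101110101000110, position 15 = 0

0


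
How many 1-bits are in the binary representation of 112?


0b1110000 has 3 set bits

3


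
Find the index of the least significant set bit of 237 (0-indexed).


0b11101101. Lowest set bit at position 0

0


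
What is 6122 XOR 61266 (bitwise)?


0b1011111101010 ^ 0b1110111101010010 = 0b1111100010111000 = 63672

63672


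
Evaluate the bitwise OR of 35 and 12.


0b100011 | 0b1100 = 0b101111 = 47

47


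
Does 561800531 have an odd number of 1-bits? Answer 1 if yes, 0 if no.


0b100001011111000110010101010011 has 15 ones => parity 1

1


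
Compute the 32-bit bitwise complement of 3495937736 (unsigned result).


~0b11010000010111111100011011001000 = 0b101111101000000011100100110111 = 799029559 (32-bit unsigned)

799029559


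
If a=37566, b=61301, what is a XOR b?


37566 ^ 61301 = 32203

32203


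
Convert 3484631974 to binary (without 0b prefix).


3484631974 = 11001111101100110100001110100110 in binary

11001111101100110100001110100110


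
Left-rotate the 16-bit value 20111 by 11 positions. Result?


Rotate 0b100111010001111 left by 11 (16-bit) = 0b111101001110100 = 31348

31348


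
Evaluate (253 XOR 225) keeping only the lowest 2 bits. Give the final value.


Step 1: 253 ^ 225 = 28
Step 2: 28 & 3 = 0

0


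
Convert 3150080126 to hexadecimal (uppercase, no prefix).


3150080126 = BBC2687E hex

BBC2687E


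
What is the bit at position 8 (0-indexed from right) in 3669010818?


0b11011010101100001010100110000010, position 8 = 1

1


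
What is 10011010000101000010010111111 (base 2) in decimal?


10011010000101000010010111111 in decimal = 323126463

323126463


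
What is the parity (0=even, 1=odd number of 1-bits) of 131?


0b10000011 has 3 ones => parity 1

1


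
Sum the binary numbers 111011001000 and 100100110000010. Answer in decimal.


111011001000 + 100100110000010 = 101100001001010 = 22602

22602


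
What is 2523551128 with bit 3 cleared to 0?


2523551128 & ~(1 << 3) = 2523551120

2523551120


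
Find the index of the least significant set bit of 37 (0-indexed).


0b100101. Lowest set bit at position 0

0


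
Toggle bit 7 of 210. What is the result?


210 ^ (1 << 7) = 210 ^ 128 = 82

82


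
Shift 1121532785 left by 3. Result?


0b1000010110110010011101101110001 << 3 = 0b1000010110110010011101101110001000 = 8972262280

8972262280


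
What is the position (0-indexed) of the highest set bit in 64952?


0b1111110110111000. Highest set bit at position 15

15


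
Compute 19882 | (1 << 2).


19882 | (1 << 2) = 19882 | 4 = 19886

19886


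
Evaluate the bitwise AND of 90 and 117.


0b1011010 & 0b1110101 = 0b1010000 = 80

80


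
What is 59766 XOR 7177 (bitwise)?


0b1110100101110110 ^ 0b1110000001001 = 0b1111010101111111 = 62847

62847


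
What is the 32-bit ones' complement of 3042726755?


3042726755 ^ 4294967295 = 1252240540

1252240540


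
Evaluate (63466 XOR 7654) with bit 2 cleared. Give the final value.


Step 1: 63466 ^ 7654 = 59916
Step 2: 59916 & ~(1 << 2) = 59912

59912


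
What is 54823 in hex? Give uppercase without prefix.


54823 = D627 hex

D627


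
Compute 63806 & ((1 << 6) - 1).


63806 & 63 = 62

62


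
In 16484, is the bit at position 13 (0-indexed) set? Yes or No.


0b100000001100100, bit 13 = 0. No

No


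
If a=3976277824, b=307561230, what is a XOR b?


3976277824 ^ 307561230 = 4283706446

4283706446


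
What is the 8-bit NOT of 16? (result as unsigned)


~0b10000 = 0b11101111 = 239 (8-bit unsigned)

239


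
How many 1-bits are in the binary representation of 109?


0b1101101 has 5 set bits

5


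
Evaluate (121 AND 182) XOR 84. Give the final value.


Step 1: 121 & 182 = 48
Step 2: 48 ^ 84 = 100

100


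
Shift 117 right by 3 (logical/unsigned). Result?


0b1110101 >> 3 = 0b1110 = 14

14


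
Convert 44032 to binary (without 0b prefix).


44032 = 1010110000000000 in binary

1010110000000000


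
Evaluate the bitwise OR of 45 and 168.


0b101101 | 0b10101000 = 0b10101101 = 173

173


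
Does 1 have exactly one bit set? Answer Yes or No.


0b1. Only one bit set => Yes

Yes


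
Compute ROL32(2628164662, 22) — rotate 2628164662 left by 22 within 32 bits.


Rotate 0b10011100101001101001110000110110 left by 22 (32-bit) = 0b1101101001110010100110100111 = 229058983

229058983


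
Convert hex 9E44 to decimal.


9E44 hex = 40516 decimal

40516


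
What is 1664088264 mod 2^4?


1664088264 & 15 = 8

8


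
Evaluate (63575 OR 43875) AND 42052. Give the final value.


Step 1: 63575 | 43875 = 64375
Step 2: 64375 & 42052 = 41028

41028


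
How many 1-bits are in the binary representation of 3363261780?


0b11001000011101110100110101010100 has 16 set bits

16


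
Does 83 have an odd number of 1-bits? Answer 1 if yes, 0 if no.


0b1010011 has 4 ones => parity 0

0


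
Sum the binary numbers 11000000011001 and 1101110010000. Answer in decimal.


11000000011001 + 1101110010000 = 100101110101001 = 19369

19369


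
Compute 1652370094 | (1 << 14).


1652370094 | (1 << 14) = 1652370094 | 16384 = 1652386478

1652386478


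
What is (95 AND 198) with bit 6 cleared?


Step 1: 95 & 198 = 70
Step 2: 70 & ~(1 << 6) = 6

6


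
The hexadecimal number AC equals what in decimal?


AC hex = 172 decimal

172


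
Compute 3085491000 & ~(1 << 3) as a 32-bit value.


3085491000 & ~(1 << 3) = 3085490992

3085490992


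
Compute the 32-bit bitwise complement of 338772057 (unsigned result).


~0b10100001100010100000001011001 = 0b11101011110011101011111110100110 = 3956195238 (32-bit unsigned)

3956195238


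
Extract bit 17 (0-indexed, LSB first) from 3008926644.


0b10110011010110001001001110110100, position 17 = 0

0


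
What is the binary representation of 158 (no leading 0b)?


158 = 10011110 in binary

10011110


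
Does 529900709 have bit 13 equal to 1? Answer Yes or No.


0b11111100101011010010010100101, bit 13 = 1. Yes

Yes


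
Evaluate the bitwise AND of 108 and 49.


0b1101100 & 0b110001 = 0b100000 = 32

32


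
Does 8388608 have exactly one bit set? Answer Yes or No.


0b100000000000000000000000. Only one bit set => Yes

Yes


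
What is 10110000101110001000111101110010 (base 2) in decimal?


10110000101110001000111101110010 in decimal = 2964885362

2964885362


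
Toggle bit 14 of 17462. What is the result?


17462 ^ (1 << 14) = 17462 ^ 16384 = 1078

1078


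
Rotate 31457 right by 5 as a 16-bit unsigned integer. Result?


Rotate 0b111101011100001 right by 5 (16-bit) = 0b101111010111 = 3031

3031


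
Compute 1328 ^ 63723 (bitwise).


0b10100110000 ^ 0b1111100011101011 = 0b1111110111011011 = 64987

64987


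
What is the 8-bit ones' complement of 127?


127 ^ 255 = 128

128


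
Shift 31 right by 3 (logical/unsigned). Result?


0b11111 >> 3 = 0b11 = 3

3


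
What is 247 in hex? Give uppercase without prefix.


247 = F7 hex

F7


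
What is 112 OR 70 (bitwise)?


0b1110000 | 0b1000110 = 0b1110110 = 118

118


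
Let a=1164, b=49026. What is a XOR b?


1164 ^ 49026 = 47886

47886


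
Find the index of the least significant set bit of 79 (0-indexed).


0b1001111. Lowest set bit at position 0

0


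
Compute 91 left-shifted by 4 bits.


0b1011011 << 4 = 0b10110110000 = 1456

1456


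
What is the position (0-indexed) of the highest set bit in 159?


0b10011111. Highest set bit at position 7

7


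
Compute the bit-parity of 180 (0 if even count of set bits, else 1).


0b10110100 has 4 ones => parity 0

0


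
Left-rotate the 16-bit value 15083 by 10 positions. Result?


Rotate 0b11101011101011 left by 10 (16-bit) = 0b1010110011101011 = 44267

44267


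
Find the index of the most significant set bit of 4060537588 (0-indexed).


0b11110010000001101110001011110100. Highest set bit at position 31

31


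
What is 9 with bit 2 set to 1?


9 | (1 << 2) = 9 | 4 = 13

13


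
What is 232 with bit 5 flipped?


232 ^ (1 << 5) = 232 ^ 32 = 200

200


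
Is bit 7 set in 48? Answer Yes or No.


0b110000, bit 7 = 0. No

No


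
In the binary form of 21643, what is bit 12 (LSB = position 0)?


0b101010010001011, position 12 = 1

1


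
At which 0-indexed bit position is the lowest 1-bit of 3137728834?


0b10111011000001011111000101000010. Lowest set bit at position 1

1


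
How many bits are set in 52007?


0b1100101100100111 has 9 set bits

9


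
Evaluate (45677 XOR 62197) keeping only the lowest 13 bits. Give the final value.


Step 1: 45677 ^ 62197 = 16536
Step 2: 16536 & 8191 = 152

152


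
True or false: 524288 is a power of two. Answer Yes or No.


0b10000000000000000000. Only one bit set => Yes

Yes


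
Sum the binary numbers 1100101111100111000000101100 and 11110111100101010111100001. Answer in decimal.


1100101111100111000000101100 + 11110111100101010111100001 = 10000100111001100011000001101 = 278709773

278709773


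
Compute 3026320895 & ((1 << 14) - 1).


3026320895 & 16383 = 15871

15871


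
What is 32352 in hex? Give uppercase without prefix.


32352 = 7E60 hex

7E60


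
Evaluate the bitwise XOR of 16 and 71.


0b10000 ^ 0b1000111 = 0b1010111 = 87

87


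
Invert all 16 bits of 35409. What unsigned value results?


35409 ^ 65535 = 30126

30126


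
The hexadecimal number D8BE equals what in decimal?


D8BE hex = 55486 decimal

55486


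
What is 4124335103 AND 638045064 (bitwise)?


0b11110101110101000101101111111111 & 0b100110000001111100101110001000 = 0b100100000001000100101110001000 = 604261256

604261256


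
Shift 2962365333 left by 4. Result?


0b10110000100100100001101110010101 << 4 = 0b101100001001001000011011100101010000 = 47397845328

47397845328


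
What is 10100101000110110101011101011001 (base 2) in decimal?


10100101000110110101011101011001 in decimal = 2770032473

2770032473


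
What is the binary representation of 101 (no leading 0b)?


101 = 1100101 in binary

1100101


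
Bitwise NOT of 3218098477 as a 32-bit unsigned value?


~0b10111111110100000100100100101101 = 0b1000000001011111011011011010010 = 1076868818 (32-bit unsigned)

1076868818


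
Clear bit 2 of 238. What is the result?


238 & ~(1 << 2) = 234

234


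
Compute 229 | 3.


0b11100101 | 0b11 = 0b11100111 = 231

231


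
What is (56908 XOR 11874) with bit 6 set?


Step 1: 56908 ^ 11874 = 61486
Step 2: 61486 | (1 << 6) = 61486 | 64 = 61550

61550


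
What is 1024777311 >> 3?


0b111101000101001101110001011111 >> 3 = 0b111101000101001101110001011 = 128097163

128097163


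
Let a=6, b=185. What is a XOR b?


6 ^ 185 = 191

191


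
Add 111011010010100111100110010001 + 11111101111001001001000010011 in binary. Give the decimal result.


111011010010100111100110010001 + 11111101111001001001000010011 = 1011011000001110000101110100100 = 1527188388

1527188388


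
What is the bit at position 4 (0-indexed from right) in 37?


0b100101, position 4 = 0

0


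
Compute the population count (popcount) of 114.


0b1110010 has 4 set bits

4


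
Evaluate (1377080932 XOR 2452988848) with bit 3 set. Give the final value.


Step 1: 1377080932 ^ 2452988848 = 3223401940
Step 2: 3223401940 | (1 << 3) = 3223401940 | 8 = 3223401948

3223401948


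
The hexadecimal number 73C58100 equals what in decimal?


73C58100 hex = 1942323456 decimal

1942323456


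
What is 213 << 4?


0b11010101 << 4 = 0b110101010000 = 3408

3408


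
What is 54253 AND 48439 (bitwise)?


0b1101001111101101 & 0b1011110100110111 = 0b1001000100100101 = 37157

37157


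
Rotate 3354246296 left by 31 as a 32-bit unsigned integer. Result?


Rotate 0b11000111111011011011110010011000 left by 31 (32-bit) = 0b1100011111101101101111001001100 = 1677123148

1677123148


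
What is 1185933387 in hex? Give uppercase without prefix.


1185933387 = 46AFE84B hex

46AFE84B


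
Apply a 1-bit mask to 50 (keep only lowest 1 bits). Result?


50 & 1 = 0

0


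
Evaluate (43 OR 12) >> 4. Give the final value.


Step 1: 43 | 12 = 47
Step 2: 47 >> 4 = 2

2


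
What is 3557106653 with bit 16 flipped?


3557106653 ^ (1 << 16) = 3557106653 ^ 65536 = 3557041117

3557041117


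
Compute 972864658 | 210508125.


0b111001111111001011110010010010 | 0b1100100011000001100101011101 = 0b111101111111001011110111011111 = 1039973855

1039973855


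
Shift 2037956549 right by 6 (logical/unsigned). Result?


0b1111001011110001011111111000101 >> 6 = 0b1111001011110001011111111 = 31843071

31843071


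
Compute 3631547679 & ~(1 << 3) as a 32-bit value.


3631547679 & ~(1 << 3) = 3631547671

3631547671


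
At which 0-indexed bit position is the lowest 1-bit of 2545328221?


0b10010111101101101010000001011101. Lowest set bit at position 0

0


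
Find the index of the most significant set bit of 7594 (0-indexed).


0b1110110101010. Highest set bit at position 12

12


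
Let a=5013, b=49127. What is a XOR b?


5013 ^ 49127 = 44146

44146


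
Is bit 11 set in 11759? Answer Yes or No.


0b10110111101111, bit 11 = 1. Yes

Yes


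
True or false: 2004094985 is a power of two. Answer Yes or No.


0b1110111011101000001000000001001. Multiple bits set => No

No


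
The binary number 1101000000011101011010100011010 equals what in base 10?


1101000000011101011010100011010 in decimal = 1745794330

1745794330


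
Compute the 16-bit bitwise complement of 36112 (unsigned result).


~0b1000110100010000 = 0b111001011101111 = 29423 (16-bit unsigned)

29423


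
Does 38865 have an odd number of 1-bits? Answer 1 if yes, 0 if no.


0b1001011111010001 has 9 ones => parity 1

1


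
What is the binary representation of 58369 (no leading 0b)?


58369 = 1110010000000001 in binary

1110010000000001


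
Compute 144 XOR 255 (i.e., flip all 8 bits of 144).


144 ^ 255 = 111

111


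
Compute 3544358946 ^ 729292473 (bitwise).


0b11010011010000101010000000100010 ^ 0b101011011110000001111010111001 = 0b11111000001110101011111010011011 = 4164599451

4164599451


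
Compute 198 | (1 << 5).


198 | (1 << 5) = 198 | 32 = 230

230


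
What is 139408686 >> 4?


0b1000010011110011010100101110 >> 4 = 0b100001001111001101010010 = 8713042

8713042


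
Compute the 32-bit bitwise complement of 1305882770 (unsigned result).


~0b1001101110101100011000010010010 = 0b10110010001010011100111101101101 = 2989084525 (32-bit unsigned)

2989084525


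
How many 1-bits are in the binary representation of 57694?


0b1110000101011110 has 9 set bits

9


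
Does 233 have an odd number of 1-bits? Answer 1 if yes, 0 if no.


0b11101001 has 5 ones => parity 1

1


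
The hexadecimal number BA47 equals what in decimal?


BA47 hex = 47687 decimal

47687


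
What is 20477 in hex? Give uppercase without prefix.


20477 = 4FFD hex

4FFD


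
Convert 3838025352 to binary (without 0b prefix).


3838025352 = 11100100110000111001111010001000 in binary

11100100110000111001111010001000


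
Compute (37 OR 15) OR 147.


Step 1: 37 | 15 = 47
Step 2: 47 | 147 = 191

191


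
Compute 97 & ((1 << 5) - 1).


97 & 31 = 1

1


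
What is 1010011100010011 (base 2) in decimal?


1010011100010011 in decimal = 42771

42771


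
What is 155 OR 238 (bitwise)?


0b10011011 | 0b11101110 = 0b11111111 = 255

255


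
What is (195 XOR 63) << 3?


Step 1: 195 ^ 63 = 252
Step 2: 252 << 3 = 2016

2016


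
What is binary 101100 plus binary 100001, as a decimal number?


101100 + 100001 = 1001101 = 77

77


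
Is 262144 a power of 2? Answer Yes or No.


0b1000000000000000000. Only one bit set => Yes

Yes


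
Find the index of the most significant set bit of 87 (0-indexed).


0b1010111. Highest set bit at position 6

6


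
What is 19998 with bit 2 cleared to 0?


19998 & ~(1 << 2) = 19994

19994


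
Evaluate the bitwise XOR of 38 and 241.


0b100110 ^ 0b11110001 = 0b11010111 = 215

215


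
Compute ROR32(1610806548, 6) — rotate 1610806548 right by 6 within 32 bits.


Rotate 0b1100000000000101111010100010100 right by 6 (32-bit) = 0b1010001100000000000101111010100 = 1367346132

1367346132


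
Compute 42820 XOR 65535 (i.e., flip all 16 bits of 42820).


42820 ^ 65535 = 22715

22715


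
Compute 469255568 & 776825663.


0b11011111110000100010110010000 & 0b101110010011010110101100111111 = 0b1010010010000100000100010000 = 172507408

172507408


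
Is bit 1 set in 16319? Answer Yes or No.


0b11111110111111, bit 1 = 1. Yes

Yes


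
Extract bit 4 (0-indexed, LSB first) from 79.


0b1001111, position 4 = 0

0


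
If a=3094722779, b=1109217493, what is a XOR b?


3094722779 ^ 1109217493 = 4201179150

4201179150


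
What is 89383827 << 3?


0b101010100111110001110010011 << 3 = 0b101010100111110001110010011000 = 715070616

715070616


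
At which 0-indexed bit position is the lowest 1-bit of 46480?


0b1011010110010000. Lowest set bit at position 4

4


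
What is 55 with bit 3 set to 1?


55 | (1 << 3) = 55 | 8 = 63

63


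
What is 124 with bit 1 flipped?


124 ^ (1 << 1) = 124 ^ 2 = 126

126


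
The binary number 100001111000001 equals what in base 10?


100001111000001 in decimal = 17345

17345


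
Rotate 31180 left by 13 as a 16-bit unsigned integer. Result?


Rotate 0b111100111001100 left by 13 (16-bit) = 0b1000111100111001 = 36665

36665


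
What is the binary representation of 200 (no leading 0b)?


200 = 11001000 in binary

11001000


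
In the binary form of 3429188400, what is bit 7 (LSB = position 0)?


0b11001100011001010100001100110000, position 7 = 0

0


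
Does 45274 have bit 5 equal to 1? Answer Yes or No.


0b1011000011011010, bit 5 = 0. No

No


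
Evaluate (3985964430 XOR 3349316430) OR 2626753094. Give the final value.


Step 1: 3985964430 ^ 3349316430 = 708214464
Step 2: 708214464 | 2626753094 = 3199696582

3199696582


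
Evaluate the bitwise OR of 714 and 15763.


0b1011001010 | 0b11110110010011 = 0b11111111011011 = 16347

16347


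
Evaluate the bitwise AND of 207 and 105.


0b11001111 & 0b1101001 = 0b1001001 = 73

73


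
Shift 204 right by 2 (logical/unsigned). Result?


0b11001100 >> 2 = 0b110011 = 51

51


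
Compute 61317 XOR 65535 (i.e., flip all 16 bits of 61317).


61317 ^ 65535 = 4218

4218


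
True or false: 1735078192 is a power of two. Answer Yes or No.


0b1100111011010110011000100110000. Multiple bits set => No

No


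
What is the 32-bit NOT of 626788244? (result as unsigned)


~0b100101010111000000011110010100 = 0b11011010101000111111100001101011 = 3668179051 (32-bit unsigned)

3668179051


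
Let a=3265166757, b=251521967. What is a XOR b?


3265166757 ^ 251521967 = 3429078538

3429078538


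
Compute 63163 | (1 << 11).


63163 | (1 << 11) = 63163 | 2048 = 65211

65211


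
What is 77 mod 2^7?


77 & 127 = 77

77


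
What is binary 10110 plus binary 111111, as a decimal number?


10110 + 111111 = 1010101 = 85

85


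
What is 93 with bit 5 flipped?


93 ^ (1 << 5) = 93 ^ 32 = 125

125


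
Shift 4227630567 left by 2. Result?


0b11111011111111001000010111100111 << 2 = 0b1111101111111100100001011110011100 = 16910522268

16910522268


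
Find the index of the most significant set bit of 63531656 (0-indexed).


0b11110010010110101010001000. Highest set bit at position 25

25


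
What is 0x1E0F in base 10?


1E0F hex = 7695 decimal

7695


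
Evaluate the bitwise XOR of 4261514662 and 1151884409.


0b11111110000000011000110110100110 ^ 0b1000100101010000101110001111001 = 0b10111010101010011101000111011111 = 3131691487

3131691487


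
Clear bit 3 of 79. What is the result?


79 & ~(1 << 3) = 71

71


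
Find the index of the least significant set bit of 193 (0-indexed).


0b11000001. Lowest set bit at position 0

0


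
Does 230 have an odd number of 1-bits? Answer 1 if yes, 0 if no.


0b11100110 has 5 ones => parity 1

1


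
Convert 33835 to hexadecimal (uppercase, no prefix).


33835 = 842B hex

842B


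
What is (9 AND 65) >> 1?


Step 1: 9 & 65 = 1
Step 2: 1 >> 1 = 0

0


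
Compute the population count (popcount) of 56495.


0b1101110010101111 has 11 set bits

11


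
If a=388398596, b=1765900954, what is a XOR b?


388398596 ^ 1765900954 = 2120744094

2120744094


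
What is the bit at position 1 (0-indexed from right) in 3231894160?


0b11000000101000101100101010010000, position 1 = 0

0


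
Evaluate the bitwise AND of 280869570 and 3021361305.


0b10000101111011011101011000010 & 0b10110100000101100101000010011001 = 0b10000000101000001000010000000 = 269750400

269750400


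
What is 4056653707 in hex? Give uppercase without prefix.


4056653707 = F1CB9F8B hex

F1CB9F8B


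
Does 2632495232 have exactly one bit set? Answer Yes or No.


0b10011100111010001011000010000000. Multiple bits set => No

No


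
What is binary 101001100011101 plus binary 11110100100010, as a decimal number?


101001100011101 + 11110100100010 = 1001000000111111 = 36927

36927


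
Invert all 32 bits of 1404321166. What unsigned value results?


1404321166 ^ 4294967295 = 2890646129

2890646129


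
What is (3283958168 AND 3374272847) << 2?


Step 1: 3283958168 & 3374272847 = 3239907592
Step 2: 3239907592 << 2 = 12959630368

12959630368


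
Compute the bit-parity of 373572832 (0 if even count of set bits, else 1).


0b10110010001000100010011100000 has 10 ones => parity 0

0


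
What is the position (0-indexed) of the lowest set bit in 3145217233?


0b10111011011110000011010011010001. Lowest set bit at position 0

0


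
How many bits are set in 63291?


0b1111011100111011 has 12 set bits

12


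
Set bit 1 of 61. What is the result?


61 | (1 << 1) = 61 | 2 = 63

63


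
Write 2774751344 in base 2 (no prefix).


2774751344 = 10100101011000110101100001110000 in binary

10100101011000110101100001110000


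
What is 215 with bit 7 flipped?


215 ^ (1 << 7) = 215 ^ 128 = 87

87


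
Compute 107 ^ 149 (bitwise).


0b1101011 ^ 0b10010101 = 0b11111110 = 254

254


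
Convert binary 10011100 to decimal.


10011100 in decimal = 156

156


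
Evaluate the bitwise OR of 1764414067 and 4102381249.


0b1101001001010101101001001110011 | 0b11110100100001010101111011000001 = 0b11111101101011111101111011110011 = 4256161523

4256161523


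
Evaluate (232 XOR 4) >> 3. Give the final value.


Step 1: 232 ^ 4 = 236
Step 2: 236 >> 3 = 29

29


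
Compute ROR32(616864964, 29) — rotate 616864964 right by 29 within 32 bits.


Rotate 0b100100110001001001110011000100 right by 29 (32-bit) = 0b100110001001001110011000100001 = 639952417

639952417


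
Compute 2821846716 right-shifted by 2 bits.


0b10101000001100011111011010111100 >> 2 = 0b101010000011000111110110101111 = 705461679

705461679


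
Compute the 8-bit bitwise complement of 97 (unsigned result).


~0b1100001 = 0b10011110 = 158 (8-bit unsigned)

158


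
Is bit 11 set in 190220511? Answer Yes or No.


0b1011010101101000100011011111, bit 11 = 1. Yes

Yes


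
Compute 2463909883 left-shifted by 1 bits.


0b10010010110111000100011111111011 << 1 = 0b100100101101110001000111111110110 = 4927819766

4927819766


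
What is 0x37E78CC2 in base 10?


37E78CC2 hex = 937921730 decimal

937921730


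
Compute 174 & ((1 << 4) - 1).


174 & 15 = 14

14


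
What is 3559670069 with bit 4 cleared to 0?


3559670069 & ~(1 << 4) = 3559670053

3559670053


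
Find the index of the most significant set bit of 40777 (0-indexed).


0b1001111101001001. Highest set bit at position 15

15


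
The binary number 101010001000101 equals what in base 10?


101010001000101 in decimal = 21573

21573


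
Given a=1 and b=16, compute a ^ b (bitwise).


1 ^ 16 = 17

17


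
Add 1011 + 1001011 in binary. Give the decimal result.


1011 + 1001011 = 1010110 = 86

86


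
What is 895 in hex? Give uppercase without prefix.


895 = 37F hex

37F


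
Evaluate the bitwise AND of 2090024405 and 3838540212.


0b1111100100100110011110111010101 & 0b11100100110010110111100110110100 = 0b1100100100000110011100110010100 = 1686321556

1686321556


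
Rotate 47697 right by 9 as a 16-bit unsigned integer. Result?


Rotate 0b1011101001010001 right by 9 (16-bit) = 0b10100011011101 = 10461

10461


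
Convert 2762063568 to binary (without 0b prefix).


2762063568 = 10100100101000011011111011010000 in binary

10100100101000011011111011010000


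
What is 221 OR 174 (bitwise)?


0b11011101 | 0b10101110 = 0b11111111 = 255

255


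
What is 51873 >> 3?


0b1100101010100001 >> 3 = 0b1100101010100 = 6484

6484


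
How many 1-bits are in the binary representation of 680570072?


0b101000100100001010110011011000 has 12 set bits

12


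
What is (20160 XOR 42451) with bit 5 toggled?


Step 1: 20160 ^ 42451 = 60179
Step 2: 60179 ^ (1 << 5) = 60179 ^ 32 = 60211

60211


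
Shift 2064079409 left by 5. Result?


0b1111011000001110101101000110001 << 5 = 0b111101100000111010110100011000100000 = 66050541088

66050541088


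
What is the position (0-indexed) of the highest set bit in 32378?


0b111111001111010. Highest set bit at position 14

14


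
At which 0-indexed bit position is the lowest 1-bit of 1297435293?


0b1001101010101010100101010011101. Lowest set bit at position 0

0


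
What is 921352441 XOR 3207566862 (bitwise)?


0b110110111010101011100011111001 ^ 0b10111111001011111001011000001110 = 0b10001001110001010010111011110111 = 2311401207

2311401207


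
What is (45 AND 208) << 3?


Step 1: 45 & 208 = 0
Step 2: 0 << 3 = 0

0


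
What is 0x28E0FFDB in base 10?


28E0FFDB hex = 685834203 decimal

685834203


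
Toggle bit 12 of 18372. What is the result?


18372 ^ (1 << 12) = 18372 ^ 4096 = 22468

22468


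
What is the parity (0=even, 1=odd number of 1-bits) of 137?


0b10001001 has 3 ones => parity 1

1


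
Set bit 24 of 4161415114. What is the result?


4161415114 | (1 << 24) = 4161415114 | 16777216 = 4178192330

4178192330


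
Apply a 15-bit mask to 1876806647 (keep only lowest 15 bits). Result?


1876806647 & 32767 = 19447

19447


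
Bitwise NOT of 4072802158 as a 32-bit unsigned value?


~0b11110010110000100000011101101110 = 0b1101001111011111100010010001 = 222165137 (32-bit unsigned)

222165137


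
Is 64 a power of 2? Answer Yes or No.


0b1000000. Only one bit set => Yes

Yes


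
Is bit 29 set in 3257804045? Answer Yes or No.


0b11000010001011100010010100001101, bit 29 = 0. No

No


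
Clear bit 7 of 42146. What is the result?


42146 & ~(1 << 7) = 42018

42018


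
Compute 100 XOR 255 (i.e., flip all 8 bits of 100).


100 ^ 255 = 155

155


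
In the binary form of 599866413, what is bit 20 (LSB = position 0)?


0b100011110000010011110000101101, position 20 = 0

0


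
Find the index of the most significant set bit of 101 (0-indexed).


0b1100101. Highest set bit at position 6

6


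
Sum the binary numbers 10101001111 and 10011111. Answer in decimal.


10101001111 + 10011111 = 10111101110 = 1518

1518


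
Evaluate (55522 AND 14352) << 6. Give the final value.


Step 1: 55522 & 14352 = 6144
Step 2: 6144 << 6 = 393216

393216


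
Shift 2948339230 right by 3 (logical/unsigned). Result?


0b10101111101111000001011000011110 >> 3 = 0b10101111101111000001011000011 = 368542403

368542403


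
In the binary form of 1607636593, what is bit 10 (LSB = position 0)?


0b1011111110100101001011001110001, position 10 = 1

1


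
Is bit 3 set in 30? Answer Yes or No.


0b11110, bit 3 = 1. Yes

Yes


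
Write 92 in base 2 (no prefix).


92 = 1011100 in binary

1011100


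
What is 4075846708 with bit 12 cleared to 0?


4075846708 & ~(1 << 12) = 4075842612

4075842612


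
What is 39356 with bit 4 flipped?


39356 ^ (1 << 4) = 39356 ^ 16 = 39340

39340


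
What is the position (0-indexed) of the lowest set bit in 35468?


0b1000101010001100. Lowest set bit at position 2

2


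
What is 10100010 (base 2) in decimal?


10100010 in decimal = 162

162


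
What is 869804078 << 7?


0b110011110110000010100000101110 << 7 = 0b1100111101100000101000001011100000000 = 111334921984

111334921984


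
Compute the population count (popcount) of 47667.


0b1011101000110011 has 9 set bits

9


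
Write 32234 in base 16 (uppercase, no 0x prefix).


32234 = 7DEA hex

7DEA


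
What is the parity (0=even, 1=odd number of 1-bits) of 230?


0b11100110 has 5 ones => parity 1

1


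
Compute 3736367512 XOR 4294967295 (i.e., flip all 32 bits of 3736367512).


3736367512 ^ 4294967295 = 558599783

558599783


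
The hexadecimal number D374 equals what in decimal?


D374 hex = 54132 decimal

54132


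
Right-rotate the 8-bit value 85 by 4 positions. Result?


Rotate 0b1010101 right by 4 (8-bit) = 0b1010101 = 85

85


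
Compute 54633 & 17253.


0b1101010101101001 & 0b100001101100101 = 0b100000101100001 = 16737

16737


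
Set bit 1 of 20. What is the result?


20 | (1 << 1) = 20 | 2 = 22

22


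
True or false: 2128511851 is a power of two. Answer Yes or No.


0b1111110110111101000001101101011. Multiple bits set => No

No


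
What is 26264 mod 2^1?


26264 & 1 = 0

0


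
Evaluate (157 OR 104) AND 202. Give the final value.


Step 1: 157 | 104 = 253
Step 2: 253 & 202 = 200

200


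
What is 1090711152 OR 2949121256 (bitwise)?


0b1000001000000101110111001110000 | 0b10101111110010000000010011101000 = 0b11101111110010101110111011111000 = 4023054072

4023054072


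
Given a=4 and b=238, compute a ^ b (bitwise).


4 ^ 238 = 234

234


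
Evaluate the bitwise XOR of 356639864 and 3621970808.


0b10101010000011110010001111000 ^ 0b11010111111000101110001101111000 = 0b11000010101000110000011100000000 = 3265464064

3265464064


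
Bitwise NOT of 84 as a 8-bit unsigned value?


~0b1010100 = 0b10101011 = 171 (8-bit unsigned)

171


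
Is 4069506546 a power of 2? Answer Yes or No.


0b11110010100011111011110111110010. Multiple bits set => No

No


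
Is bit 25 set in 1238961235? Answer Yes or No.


0b1001001110110010000110001010011, bit 25 = 0. No

No


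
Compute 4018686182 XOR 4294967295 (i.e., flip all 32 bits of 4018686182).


4018686182 ^ 4294967295 = 276281113

276281113


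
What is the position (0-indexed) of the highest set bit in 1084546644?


0b1000000101001001101111001010100. Highest set bit at position 30

30


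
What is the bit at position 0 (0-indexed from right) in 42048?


0b1010010001000000, position 0 = 0

0


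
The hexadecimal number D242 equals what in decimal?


D242 hex = 53826 decimal

53826


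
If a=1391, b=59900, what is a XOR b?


1391 ^ 59900 = 60563

60563


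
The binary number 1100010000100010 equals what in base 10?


1100010000100010 in decimal = 50210

50210


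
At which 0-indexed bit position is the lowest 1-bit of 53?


0b110101. Lowest set bit at position 0

0


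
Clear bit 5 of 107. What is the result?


107 & ~(1 << 5) = 75

75


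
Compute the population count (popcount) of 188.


0b10111100 has 5 set bits

5


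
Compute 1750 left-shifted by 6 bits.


0b11011010110 << 6 = 0b11011010110000000 = 112000

112000


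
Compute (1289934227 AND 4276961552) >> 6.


Step 1: 1289934227 & 4276961552 = 1289765136
Step 2: 1289765136 >> 6 = 20152580

20152580
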